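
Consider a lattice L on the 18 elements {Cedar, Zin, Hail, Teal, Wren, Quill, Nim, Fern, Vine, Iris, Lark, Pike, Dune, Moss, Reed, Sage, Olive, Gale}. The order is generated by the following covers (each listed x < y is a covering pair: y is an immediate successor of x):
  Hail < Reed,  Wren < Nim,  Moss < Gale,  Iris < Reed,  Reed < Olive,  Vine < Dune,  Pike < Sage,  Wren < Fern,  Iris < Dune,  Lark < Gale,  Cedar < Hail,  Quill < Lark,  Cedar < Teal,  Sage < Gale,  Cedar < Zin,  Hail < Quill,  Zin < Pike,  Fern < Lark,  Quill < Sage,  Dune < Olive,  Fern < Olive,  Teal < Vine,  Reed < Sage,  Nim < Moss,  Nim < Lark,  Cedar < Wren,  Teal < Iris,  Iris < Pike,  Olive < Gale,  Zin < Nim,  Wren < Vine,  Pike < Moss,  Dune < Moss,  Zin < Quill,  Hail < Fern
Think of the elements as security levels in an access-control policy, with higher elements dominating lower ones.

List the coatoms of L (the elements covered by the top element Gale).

The coatoms are exactly the elements covered by Gale: Lark, Moss, Olive, Sage.

Lark, Moss, Olive, Sage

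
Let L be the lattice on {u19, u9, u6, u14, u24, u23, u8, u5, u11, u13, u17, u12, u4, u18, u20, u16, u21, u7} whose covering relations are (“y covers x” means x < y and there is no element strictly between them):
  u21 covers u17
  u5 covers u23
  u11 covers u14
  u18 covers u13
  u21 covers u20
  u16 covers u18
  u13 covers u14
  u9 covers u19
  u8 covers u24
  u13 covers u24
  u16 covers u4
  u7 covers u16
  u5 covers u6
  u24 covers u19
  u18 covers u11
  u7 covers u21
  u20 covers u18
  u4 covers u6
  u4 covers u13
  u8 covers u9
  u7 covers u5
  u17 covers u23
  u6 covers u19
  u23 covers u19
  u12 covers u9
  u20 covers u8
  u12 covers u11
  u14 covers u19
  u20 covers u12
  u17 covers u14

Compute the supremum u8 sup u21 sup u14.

Common upper bounds of {u8, u21, u14}: u21, u7.
The least among these is u21.

u21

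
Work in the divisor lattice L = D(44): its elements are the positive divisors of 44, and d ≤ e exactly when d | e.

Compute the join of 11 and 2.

In the divisibility order, the join is the least common multiple: lcm(11, 2) = 22.

22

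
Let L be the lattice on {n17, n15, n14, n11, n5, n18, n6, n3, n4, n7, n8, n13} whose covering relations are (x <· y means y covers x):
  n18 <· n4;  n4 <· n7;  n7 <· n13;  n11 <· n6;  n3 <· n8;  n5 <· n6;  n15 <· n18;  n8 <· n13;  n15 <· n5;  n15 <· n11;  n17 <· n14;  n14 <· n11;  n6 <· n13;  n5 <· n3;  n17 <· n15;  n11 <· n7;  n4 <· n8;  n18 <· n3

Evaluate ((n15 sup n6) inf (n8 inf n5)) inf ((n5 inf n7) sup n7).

n15

n15 ∨ n6 = n6
n8 ∧ n5 = n5
n6 ∧ n5 = n5
n5 ∧ n7 = n15
n15 ∨ n7 = n7
n5 ∧ n7 = n15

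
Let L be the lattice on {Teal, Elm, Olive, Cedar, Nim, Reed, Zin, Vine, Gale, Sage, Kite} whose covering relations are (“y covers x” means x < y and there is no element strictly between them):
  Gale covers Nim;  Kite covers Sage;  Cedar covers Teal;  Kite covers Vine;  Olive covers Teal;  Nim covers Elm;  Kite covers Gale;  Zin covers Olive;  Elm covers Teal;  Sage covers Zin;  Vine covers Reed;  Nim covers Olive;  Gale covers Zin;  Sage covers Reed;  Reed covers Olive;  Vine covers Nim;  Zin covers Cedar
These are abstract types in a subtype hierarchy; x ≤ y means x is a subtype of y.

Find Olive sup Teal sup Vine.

Common upper bounds of {Olive, Teal, Vine}: Kite, Vine.
The least among these is Vine.

Vine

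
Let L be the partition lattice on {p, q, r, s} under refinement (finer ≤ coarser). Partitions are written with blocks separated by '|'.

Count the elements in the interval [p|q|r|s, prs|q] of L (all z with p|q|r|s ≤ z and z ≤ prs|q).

5

The interval [p|q|r|s, prs|q] = {prs|q, pr|q|s, ps|q|r, p|q|rs, p|q|r|s}, which has 5 elements.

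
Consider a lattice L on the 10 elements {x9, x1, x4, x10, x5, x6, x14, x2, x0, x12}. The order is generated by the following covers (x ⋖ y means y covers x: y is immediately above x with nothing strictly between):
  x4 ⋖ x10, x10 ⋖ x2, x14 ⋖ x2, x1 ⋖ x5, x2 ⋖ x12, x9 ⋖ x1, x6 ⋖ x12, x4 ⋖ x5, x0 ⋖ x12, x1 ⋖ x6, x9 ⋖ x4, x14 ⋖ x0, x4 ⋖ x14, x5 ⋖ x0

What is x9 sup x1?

x1

Common upper bounds of {x9, x1}: x0, x1, x12, x5, x6.
The least among these is x1.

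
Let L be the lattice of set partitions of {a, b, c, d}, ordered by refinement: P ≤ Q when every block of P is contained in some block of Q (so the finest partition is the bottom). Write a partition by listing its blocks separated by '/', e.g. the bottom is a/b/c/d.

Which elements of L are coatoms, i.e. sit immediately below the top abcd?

The coatoms are exactly the elements covered by abcd: a/bcd, ab/cd, abc/d, abd/c, ac/bd, acd/b, ad/bc.

a/bcd, ab/cd, abc/d, abd/c, ac/bd, acd/b, ad/bc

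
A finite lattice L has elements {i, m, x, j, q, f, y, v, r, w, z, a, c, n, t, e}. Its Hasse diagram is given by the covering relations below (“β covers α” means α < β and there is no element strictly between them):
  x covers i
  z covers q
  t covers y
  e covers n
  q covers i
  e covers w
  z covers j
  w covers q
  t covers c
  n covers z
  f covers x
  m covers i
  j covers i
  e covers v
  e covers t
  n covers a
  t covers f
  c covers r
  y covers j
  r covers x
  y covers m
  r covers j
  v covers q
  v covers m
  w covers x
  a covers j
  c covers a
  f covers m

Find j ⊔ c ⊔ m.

Common upper bounds of {j, c, m}: e, t.
The least among these is t.

t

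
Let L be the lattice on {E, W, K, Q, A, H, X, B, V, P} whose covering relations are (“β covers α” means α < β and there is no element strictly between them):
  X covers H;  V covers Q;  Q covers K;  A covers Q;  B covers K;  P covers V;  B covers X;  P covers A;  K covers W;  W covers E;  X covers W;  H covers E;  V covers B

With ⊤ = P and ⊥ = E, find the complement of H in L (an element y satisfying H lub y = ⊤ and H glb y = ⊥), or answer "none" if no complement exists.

A

Need y with H ∨ y = P and H ∧ y = E.
Checking each element gives: A.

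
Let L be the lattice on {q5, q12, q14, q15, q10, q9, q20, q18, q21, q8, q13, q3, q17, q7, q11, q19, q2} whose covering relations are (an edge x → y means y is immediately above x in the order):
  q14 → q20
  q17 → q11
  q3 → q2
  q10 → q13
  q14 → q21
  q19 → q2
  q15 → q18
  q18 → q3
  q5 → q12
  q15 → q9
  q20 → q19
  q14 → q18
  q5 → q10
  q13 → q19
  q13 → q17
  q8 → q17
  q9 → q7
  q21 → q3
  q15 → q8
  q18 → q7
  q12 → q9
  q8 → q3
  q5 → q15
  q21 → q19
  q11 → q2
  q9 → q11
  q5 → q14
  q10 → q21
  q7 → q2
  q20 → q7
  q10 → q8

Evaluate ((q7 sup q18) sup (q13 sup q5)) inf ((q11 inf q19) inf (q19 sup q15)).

q7 ∨ q18 = q7
q13 ∨ q5 = q13
q7 ∨ q13 = q2
q11 ∧ q19 = q13
q19 ∨ q15 = q2
q13 ∧ q2 = q13
q2 ∧ q13 = q13

q13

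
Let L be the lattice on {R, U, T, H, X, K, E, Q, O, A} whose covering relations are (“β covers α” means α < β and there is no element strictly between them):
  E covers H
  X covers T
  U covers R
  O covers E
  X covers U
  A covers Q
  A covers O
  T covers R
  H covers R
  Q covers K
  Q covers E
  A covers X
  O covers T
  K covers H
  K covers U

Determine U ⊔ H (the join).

Common upper bounds of {U, H}: A, K, Q.
The least among these is K.

K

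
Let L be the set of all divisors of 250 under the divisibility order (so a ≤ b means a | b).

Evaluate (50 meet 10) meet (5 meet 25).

50 ∧ 10 = 10
5 ∧ 25 = 5
10 ∧ 5 = 5

5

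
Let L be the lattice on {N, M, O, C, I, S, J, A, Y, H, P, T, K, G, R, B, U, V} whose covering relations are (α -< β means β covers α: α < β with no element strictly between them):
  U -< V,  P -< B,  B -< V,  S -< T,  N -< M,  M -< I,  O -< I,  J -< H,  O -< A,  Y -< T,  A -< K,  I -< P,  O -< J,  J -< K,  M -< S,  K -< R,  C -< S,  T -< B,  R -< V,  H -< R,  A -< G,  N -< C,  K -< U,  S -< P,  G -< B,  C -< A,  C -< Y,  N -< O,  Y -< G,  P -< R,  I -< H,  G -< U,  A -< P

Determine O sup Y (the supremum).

Common upper bounds of {O, Y}: B, G, U, V.
The least among these is G.

G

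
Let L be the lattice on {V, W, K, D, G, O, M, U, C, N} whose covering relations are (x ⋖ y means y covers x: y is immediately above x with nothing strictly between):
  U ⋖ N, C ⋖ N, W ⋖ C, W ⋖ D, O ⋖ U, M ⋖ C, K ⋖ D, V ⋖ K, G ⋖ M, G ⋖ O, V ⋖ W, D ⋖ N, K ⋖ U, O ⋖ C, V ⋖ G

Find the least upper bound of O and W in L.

C

Common upper bounds of {O, W}: C, N.
The least among these is C.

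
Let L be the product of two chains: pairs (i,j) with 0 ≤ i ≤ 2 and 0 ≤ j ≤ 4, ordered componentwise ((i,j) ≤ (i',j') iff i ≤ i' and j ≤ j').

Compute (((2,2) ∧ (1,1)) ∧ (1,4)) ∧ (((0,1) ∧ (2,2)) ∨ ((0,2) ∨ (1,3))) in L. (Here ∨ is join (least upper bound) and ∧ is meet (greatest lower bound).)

(1,1)

(2,2) ∧ (1,1) = (1,1)
(1,1) ∧ (1,4) = (1,1)
(0,1) ∧ (2,2) = (0,1)
(0,2) ∨ (1,3) = (1,3)
(0,1) ∨ (1,3) = (1,3)
(1,1) ∧ (1,3) = (1,1)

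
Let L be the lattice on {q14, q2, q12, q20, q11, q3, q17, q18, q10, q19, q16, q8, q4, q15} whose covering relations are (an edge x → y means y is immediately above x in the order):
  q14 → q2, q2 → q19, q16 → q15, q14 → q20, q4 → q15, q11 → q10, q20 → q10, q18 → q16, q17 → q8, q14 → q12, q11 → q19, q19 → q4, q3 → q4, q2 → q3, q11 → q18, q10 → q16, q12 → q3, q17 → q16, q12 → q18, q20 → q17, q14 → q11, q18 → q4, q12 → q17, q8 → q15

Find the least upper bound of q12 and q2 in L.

q3

Common upper bounds of {q12, q2}: q15, q3, q4.
The least among these is q3.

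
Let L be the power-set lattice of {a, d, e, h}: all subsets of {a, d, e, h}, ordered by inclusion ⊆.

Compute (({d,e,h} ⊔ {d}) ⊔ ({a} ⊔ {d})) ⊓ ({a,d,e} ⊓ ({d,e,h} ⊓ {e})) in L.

{e}

{d,e,h} ∨ {d} = {d,e,h}
{a} ∨ {d} = {a,d}
{d,e,h} ∨ {a,d} = {a,d,e,h}
{d,e,h} ∧ {e} = {e}
{a,d,e} ∧ {e} = {e}
{a,d,e,h} ∧ {e} = {e}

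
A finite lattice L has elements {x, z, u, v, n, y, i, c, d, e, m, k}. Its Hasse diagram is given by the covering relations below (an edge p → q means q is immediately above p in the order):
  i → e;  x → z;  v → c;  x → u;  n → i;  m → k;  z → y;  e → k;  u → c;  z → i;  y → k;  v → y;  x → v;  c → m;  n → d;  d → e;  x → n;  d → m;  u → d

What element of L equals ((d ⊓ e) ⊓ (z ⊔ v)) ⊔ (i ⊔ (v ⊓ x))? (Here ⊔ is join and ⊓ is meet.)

d ∧ e = d
z ∨ v = y
d ∧ y = x
v ∧ x = x
i ∨ x = i
x ∨ i = i

i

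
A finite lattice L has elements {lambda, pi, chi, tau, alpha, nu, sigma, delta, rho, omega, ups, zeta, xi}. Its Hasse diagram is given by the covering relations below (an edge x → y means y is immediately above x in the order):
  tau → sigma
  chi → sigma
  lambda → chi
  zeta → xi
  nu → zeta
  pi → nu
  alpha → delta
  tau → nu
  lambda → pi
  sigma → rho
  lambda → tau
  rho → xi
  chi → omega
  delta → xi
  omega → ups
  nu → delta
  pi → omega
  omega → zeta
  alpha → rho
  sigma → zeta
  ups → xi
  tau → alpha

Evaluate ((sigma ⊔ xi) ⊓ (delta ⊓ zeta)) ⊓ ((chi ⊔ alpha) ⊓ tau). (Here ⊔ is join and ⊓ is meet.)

sigma ∨ xi = xi
delta ∧ zeta = nu
xi ∧ nu = nu
chi ∨ alpha = rho
rho ∧ tau = tau
nu ∧ tau = tau

tau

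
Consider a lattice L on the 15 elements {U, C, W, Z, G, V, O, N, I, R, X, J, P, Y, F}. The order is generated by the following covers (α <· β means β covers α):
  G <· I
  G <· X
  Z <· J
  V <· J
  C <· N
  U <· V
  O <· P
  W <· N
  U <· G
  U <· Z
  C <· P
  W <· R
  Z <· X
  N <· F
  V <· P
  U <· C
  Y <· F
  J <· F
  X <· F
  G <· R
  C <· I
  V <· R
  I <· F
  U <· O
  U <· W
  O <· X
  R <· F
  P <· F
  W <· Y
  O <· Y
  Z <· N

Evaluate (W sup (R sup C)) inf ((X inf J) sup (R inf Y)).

R ∨ C = F
W ∨ F = F
X ∧ J = Z
R ∧ Y = W
Z ∨ W = N
F ∧ N = N

N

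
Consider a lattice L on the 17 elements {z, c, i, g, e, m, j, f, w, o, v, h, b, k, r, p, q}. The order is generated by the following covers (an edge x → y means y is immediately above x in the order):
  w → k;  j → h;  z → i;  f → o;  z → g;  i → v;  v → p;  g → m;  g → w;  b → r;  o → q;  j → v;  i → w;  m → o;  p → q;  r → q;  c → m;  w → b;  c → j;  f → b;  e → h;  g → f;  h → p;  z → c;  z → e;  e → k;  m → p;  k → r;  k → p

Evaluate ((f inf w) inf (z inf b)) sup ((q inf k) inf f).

g

f ∧ w = g
z ∧ b = z
g ∧ z = z
q ∧ k = k
k ∧ f = g
z ∨ g = g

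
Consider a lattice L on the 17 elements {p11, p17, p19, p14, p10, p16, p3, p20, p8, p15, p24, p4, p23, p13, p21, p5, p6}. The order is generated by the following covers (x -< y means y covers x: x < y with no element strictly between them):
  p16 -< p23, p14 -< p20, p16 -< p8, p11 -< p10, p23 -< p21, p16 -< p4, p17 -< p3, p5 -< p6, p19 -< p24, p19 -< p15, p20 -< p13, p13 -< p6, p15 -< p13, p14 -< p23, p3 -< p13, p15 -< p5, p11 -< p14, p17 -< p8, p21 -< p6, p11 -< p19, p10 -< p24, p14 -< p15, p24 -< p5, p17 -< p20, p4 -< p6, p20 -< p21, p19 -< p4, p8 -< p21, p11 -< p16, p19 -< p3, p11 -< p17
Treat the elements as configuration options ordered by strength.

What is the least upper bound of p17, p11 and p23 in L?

Common upper bounds of {p17, p11, p23}: p21, p6.
The least among these is p21.

p21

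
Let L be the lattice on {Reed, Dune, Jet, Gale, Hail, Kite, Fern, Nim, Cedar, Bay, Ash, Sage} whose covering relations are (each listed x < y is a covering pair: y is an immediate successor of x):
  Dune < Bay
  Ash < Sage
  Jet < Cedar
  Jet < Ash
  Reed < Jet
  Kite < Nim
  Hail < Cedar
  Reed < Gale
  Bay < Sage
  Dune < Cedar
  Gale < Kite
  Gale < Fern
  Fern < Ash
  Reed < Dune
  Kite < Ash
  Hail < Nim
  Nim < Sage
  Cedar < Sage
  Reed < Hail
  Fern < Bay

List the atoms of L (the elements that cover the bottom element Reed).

Dune, Gale, Hail, Jet

The atoms are exactly the elements that cover Reed: Dune, Gale, Hail, Jet.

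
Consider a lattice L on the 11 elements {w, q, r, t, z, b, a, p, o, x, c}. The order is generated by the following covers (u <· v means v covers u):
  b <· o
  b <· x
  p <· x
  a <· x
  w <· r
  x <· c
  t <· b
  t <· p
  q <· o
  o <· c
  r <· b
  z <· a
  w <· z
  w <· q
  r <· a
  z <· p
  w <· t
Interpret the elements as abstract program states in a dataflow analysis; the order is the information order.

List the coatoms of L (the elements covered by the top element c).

o, x

The coatoms are exactly the elements covered by c: o, x.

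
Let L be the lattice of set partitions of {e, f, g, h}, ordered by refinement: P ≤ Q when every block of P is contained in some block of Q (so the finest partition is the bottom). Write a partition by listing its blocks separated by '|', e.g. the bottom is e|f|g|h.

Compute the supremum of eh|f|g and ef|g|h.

efh|g

The join of eh|f|g and ef|g|h merges any blocks that overlap across the partitions, giving efh|g.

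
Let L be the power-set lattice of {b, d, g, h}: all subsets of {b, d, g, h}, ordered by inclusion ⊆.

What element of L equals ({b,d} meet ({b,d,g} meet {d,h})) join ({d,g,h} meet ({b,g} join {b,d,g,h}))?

{d,g,h}

{b,d,g} ∧ {d,h} = {d}
{b,d} ∧ {d} = {d}
{b,g} ∨ {b,d,g,h} = {b,d,g,h}
{d,g,h} ∧ {b,d,g,h} = {d,g,h}
{d} ∨ {d,g,h} = {d,g,h}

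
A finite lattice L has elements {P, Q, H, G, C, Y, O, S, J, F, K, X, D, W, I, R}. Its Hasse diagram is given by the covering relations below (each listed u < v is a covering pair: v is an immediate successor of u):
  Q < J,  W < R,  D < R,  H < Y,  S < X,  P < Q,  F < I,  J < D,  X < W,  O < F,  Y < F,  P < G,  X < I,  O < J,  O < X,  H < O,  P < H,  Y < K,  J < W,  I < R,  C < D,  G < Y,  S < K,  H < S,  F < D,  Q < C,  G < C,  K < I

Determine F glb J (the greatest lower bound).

Common lower bounds of {F, J}: H, O, P.
The greatest among these is O.

O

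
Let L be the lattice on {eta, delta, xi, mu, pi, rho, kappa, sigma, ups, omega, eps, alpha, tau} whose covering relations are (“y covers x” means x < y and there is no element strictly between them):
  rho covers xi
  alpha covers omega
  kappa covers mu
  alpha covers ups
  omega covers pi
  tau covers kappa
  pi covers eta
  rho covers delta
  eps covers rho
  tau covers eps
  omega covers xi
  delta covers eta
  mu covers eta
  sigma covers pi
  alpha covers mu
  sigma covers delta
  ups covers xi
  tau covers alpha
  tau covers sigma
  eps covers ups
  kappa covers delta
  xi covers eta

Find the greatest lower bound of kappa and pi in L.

Common lower bounds of {kappa, pi}: eta.
The greatest among these is eta.

eta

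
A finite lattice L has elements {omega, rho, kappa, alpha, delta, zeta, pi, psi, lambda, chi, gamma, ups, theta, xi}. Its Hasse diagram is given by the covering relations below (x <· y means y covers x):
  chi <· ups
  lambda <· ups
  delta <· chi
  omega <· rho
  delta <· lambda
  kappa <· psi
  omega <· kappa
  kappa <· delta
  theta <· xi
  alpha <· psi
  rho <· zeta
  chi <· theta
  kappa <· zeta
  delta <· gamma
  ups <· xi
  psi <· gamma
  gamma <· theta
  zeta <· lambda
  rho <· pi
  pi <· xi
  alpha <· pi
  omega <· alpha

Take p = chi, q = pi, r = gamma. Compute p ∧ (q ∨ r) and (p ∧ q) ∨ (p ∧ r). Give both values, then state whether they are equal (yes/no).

q ∨ r = xi, so p ∧ (q ∨ r) = chi ∧ xi = chi.
p ∧ q = omega and p ∧ r = delta, so (p ∧ q) ∨ (p ∧ r) = omega ∨ delta = delta.
Equal: no.

chi; delta; no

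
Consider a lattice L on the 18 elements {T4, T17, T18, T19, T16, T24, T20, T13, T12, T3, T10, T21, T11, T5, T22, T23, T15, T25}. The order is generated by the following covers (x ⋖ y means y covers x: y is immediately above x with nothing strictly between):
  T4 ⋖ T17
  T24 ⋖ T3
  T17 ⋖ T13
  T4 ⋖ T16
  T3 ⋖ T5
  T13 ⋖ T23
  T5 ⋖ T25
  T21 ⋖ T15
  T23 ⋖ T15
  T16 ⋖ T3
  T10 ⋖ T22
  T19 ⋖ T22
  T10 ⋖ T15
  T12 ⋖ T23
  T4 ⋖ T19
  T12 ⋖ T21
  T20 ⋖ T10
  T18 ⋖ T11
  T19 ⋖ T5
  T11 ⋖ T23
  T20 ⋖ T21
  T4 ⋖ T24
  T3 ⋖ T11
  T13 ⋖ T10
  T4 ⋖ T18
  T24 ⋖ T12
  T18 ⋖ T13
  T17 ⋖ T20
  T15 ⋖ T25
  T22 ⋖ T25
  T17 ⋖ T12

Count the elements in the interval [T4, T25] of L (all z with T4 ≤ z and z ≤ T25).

18

The interval [T4, T25] = {T10, T11, T12, T13, T15, T16, T17, T18, T19, T20, T21, T22, T23, T24, T25, T3, T4, T5}, which has 18 elements.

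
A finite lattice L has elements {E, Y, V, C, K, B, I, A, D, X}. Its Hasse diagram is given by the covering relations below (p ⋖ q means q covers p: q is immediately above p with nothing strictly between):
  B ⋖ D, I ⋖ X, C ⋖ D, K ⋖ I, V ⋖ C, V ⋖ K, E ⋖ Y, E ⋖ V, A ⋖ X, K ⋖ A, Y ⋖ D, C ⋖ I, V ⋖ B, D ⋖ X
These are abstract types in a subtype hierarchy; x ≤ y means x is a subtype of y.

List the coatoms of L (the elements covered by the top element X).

A, D, I

The coatoms are exactly the elements covered by X: A, D, I.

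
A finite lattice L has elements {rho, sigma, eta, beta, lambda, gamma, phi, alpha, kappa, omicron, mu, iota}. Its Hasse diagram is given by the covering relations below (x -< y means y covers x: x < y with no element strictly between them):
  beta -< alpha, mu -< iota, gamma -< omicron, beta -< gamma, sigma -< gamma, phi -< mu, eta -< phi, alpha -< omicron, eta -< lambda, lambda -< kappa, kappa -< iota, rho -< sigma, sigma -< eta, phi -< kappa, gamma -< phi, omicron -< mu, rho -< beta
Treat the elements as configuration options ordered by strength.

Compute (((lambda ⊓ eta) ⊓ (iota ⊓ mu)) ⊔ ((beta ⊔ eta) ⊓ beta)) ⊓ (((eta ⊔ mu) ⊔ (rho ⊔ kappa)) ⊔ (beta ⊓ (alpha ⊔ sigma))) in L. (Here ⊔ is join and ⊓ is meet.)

lambda ∧ eta = eta
iota ∧ mu = mu
eta ∧ mu = eta
beta ∨ eta = phi
phi ∧ beta = beta
eta ∨ beta = phi
eta ∨ mu = mu
rho ∨ kappa = kappa
mu ∨ kappa = iota
alpha ∨ sigma = omicron
beta ∧ omicron = beta
iota ∨ beta = iota
phi ∧ iota = phi

phi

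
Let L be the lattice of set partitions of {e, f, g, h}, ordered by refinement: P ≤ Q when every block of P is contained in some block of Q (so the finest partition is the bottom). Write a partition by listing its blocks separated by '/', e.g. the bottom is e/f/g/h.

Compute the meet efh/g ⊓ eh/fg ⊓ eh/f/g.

eh/f/g

The meet (common refinement) of efh/g, eh/fg, eh/f/g intersects blocks pairwise, giving eh/f/g.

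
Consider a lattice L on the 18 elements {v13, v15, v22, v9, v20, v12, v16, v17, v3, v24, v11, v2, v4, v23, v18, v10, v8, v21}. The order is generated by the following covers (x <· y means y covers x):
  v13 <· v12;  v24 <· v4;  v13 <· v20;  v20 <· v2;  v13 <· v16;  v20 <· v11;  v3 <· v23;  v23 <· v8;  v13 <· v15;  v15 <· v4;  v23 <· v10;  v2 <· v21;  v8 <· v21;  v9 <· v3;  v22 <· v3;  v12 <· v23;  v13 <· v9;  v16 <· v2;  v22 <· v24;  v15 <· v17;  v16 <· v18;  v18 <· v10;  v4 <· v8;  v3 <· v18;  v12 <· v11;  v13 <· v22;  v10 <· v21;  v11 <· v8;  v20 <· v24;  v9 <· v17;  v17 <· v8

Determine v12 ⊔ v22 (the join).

Common upper bounds of {v12, v22}: v10, v21, v23, v8.
The least among these is v23.

v23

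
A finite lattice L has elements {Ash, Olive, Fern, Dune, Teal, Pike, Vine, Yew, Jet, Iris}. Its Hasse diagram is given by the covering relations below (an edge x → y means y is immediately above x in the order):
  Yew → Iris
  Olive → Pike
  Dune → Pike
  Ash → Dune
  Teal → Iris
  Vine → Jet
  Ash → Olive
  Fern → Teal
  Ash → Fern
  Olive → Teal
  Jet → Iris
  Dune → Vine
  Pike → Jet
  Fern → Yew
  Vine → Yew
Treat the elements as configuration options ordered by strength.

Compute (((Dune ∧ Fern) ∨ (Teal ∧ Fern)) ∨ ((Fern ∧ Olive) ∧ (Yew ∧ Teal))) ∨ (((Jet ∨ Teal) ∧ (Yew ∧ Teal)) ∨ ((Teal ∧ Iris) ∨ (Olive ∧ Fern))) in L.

Dune ∧ Fern = Ash
Teal ∧ Fern = Fern
Ash ∨ Fern = Fern
Fern ∧ Olive = Ash
Yew ∧ Teal = Fern
Ash ∧ Fern = Ash
Fern ∨ Ash = Fern
Jet ∨ Teal = Iris
Yew ∧ Teal = Fern
Iris ∧ Fern = Fern
Teal ∧ Iris = Teal
Olive ∧ Fern = Ash
Teal ∨ Ash = Teal
Fern ∨ Teal = Teal
Fern ∨ Teal = Teal

Teal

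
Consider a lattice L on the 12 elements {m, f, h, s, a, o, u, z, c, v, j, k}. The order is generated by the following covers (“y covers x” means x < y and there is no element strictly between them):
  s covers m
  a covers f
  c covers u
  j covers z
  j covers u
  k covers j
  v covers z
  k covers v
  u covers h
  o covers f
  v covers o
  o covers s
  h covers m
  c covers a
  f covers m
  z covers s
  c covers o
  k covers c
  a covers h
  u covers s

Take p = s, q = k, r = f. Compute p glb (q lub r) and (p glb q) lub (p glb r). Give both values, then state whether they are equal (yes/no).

q lub r = k, so p glb (q lub r) = s glb k = s.
p glb q = s and p glb r = m, so (p glb q) lub (p glb r) = s lub m = s.
Equal: yes.

s; s; yes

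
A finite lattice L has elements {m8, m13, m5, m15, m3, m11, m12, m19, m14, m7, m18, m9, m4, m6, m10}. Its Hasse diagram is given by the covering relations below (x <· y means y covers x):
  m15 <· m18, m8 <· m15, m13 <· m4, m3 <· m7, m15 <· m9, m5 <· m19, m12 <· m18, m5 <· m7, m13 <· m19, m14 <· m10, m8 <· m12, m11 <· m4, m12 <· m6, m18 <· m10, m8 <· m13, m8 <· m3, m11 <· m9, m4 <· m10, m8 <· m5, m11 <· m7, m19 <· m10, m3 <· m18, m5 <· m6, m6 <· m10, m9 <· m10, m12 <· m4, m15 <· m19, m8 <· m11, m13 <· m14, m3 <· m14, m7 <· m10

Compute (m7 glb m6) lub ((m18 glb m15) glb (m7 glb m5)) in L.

m7 ∧ m6 = m5
m18 ∧ m15 = m15
m7 ∧ m5 = m5
m15 ∧ m5 = m8
m5 ∨ m8 = m5

m5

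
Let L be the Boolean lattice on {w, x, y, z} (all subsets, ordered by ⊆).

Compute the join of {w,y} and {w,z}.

{w,y,z}

Under ⊆, join is union: {w,y} ∪ {w,z} = {w,y,z}.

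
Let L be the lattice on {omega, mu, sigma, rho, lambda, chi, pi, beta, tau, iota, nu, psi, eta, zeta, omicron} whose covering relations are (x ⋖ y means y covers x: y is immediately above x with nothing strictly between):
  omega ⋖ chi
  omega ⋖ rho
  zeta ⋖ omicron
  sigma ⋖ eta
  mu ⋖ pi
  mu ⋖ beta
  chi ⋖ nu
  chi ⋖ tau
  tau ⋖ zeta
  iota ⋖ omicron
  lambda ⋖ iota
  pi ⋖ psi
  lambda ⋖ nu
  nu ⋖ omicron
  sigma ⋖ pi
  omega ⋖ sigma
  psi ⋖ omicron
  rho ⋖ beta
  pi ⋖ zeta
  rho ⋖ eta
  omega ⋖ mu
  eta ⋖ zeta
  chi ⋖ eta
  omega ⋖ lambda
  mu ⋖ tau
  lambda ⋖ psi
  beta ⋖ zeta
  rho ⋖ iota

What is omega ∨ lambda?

Common upper bounds of {omega, lambda}: iota, lambda, nu, omicron, psi.
The least among these is lambda.

lambda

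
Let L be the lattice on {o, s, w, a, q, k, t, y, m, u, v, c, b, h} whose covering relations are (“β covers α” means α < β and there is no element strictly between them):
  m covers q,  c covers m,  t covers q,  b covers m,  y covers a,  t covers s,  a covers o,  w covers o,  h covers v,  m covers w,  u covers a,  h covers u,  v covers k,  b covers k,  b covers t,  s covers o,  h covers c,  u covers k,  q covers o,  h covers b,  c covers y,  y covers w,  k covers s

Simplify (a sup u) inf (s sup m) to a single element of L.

a ∨ u = u
s ∨ m = b
u ∧ b = k

k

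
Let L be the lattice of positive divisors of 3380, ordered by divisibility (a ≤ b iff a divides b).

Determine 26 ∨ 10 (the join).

In the divisibility order, the join is the least common multiple: lcm(26, 10) = 130.

130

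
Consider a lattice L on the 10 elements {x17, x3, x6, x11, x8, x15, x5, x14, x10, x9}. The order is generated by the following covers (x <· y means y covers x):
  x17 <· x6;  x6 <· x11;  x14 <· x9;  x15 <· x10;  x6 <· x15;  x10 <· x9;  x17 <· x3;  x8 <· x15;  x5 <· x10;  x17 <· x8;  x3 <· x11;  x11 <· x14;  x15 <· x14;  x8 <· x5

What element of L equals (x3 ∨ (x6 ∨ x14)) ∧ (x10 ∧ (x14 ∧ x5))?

x8

x6 ∨ x14 = x14
x3 ∨ x14 = x14
x14 ∧ x5 = x8
x10 ∧ x8 = x8
x14 ∧ x8 = x8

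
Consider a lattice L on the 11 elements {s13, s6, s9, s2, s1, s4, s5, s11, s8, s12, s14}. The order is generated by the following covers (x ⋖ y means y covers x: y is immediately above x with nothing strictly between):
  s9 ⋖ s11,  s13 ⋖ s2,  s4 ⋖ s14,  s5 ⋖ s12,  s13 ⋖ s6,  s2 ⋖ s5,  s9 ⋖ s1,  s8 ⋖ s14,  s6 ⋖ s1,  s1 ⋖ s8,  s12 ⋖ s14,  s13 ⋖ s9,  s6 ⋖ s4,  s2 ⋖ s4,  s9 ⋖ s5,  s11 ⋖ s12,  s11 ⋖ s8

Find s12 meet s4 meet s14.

Common lower bounds of {s12, s4, s14}: s13, s2.
The greatest among these is s2.

s2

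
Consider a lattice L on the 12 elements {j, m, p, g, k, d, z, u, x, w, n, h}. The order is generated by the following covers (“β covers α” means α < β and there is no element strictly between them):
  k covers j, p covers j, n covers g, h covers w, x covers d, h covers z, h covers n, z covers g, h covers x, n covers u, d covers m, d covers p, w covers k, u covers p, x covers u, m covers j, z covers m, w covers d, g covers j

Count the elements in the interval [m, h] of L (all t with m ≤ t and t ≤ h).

The interval [m, h] = {d, h, m, w, x, z}, which has 6 elements.

6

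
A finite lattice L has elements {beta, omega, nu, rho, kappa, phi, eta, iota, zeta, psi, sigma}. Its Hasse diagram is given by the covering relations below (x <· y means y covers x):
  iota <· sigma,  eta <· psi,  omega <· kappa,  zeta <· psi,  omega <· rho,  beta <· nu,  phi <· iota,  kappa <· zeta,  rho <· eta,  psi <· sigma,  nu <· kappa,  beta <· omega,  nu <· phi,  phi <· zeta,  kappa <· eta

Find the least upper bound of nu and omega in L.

Common upper bounds of {nu, omega}: eta, kappa, psi, sigma, zeta.
The least among these is kappa.

kappa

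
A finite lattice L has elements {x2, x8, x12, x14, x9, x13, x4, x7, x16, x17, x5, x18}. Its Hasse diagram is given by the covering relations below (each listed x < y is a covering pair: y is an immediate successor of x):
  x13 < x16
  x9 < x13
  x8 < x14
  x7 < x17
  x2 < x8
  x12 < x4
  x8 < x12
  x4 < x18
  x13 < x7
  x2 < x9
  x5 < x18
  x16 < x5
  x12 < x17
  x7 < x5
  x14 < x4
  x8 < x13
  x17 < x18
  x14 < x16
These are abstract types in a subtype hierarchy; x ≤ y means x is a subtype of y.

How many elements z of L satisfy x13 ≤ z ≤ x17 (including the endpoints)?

The interval [x13, x17] = {x13, x17, x7}, which has 3 elements.

3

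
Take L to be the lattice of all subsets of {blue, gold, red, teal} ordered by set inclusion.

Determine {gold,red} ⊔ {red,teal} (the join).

Under ⊆, join is union: {gold,red} ∪ {red,teal} = {gold,red,teal}.

{gold,red,teal}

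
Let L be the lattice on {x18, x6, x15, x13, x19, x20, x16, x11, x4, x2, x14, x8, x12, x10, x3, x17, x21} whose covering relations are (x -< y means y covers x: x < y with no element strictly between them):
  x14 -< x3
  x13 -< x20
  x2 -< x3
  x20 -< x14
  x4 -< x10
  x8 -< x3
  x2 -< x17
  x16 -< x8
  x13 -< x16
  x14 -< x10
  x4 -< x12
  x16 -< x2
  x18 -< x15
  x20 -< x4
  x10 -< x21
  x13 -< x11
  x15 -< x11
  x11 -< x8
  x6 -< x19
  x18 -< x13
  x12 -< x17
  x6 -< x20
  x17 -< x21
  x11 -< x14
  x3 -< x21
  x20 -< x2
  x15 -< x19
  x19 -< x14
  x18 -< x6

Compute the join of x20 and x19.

x14

Common upper bounds of {x20, x19}: x10, x14, x21, x3.
The least among these is x14.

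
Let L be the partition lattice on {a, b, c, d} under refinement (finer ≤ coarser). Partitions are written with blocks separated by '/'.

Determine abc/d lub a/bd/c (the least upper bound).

abcd

The join of abc/d and a/bd/c merges any blocks that overlap across the partitions, giving abcd.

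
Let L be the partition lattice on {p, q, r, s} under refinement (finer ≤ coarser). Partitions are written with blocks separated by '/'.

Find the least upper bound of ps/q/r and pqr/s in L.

The join of ps/q/r and pqr/s merges any blocks that overlap across the partitions, giving pqrs.

pqrs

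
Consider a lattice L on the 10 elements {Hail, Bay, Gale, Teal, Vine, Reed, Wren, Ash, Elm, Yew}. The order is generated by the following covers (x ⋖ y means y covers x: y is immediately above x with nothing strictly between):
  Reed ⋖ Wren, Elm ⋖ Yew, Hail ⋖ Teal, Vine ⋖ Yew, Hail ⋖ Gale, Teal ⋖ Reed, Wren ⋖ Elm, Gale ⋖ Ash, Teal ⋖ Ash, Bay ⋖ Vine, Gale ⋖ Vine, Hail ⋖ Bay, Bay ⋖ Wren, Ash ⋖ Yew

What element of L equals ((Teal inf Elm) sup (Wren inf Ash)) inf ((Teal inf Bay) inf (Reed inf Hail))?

Teal ∧ Elm = Teal
Wren ∧ Ash = Teal
Teal ∨ Teal = Teal
Teal ∧ Bay = Hail
Reed ∧ Hail = Hail
Hail ∧ Hail = Hail
Teal ∧ Hail = Hail

Hail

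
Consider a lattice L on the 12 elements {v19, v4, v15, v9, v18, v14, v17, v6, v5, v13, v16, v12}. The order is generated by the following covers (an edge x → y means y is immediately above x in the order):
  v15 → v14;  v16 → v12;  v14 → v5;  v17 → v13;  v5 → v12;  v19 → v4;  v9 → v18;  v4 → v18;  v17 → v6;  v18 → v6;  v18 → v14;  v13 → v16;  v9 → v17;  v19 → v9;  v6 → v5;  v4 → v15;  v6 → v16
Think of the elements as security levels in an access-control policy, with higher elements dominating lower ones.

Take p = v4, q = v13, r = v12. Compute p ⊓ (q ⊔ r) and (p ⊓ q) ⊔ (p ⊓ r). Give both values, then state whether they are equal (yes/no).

v4; v4; yes

q ⊔ r = v12, so p ⊓ (q ⊔ r) = v4 ⊓ v12 = v4.
p ⊓ q = v19 and p ⊓ r = v4, so (p ⊓ q) ⊔ (p ⊓ r) = v19 ⊔ v4 = v4.
Equal: yes.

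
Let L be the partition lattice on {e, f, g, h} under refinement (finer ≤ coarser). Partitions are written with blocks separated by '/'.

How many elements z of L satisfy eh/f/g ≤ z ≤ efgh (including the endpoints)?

The interval [eh/f/g, efgh] = {efgh, efh/g, egh/f, eh/f/g, eh/fg}, which has 5 elements.

5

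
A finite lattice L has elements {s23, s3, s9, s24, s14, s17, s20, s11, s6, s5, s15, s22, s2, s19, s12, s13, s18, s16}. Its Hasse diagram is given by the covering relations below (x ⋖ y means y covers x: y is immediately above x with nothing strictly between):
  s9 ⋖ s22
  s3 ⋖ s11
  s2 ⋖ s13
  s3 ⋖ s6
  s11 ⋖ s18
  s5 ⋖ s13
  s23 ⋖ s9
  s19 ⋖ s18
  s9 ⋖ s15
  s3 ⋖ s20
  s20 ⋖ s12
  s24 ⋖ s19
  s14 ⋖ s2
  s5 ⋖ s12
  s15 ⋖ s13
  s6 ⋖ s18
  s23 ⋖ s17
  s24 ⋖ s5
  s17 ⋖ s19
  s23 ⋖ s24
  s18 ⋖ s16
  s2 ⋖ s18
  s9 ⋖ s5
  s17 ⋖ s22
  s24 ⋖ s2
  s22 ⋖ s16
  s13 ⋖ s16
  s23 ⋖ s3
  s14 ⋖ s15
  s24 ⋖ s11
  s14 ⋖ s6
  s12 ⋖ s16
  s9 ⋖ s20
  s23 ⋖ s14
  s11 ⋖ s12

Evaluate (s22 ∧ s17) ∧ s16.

s17

s22 ∧ s17 = s17
s17 ∧ s16 = s17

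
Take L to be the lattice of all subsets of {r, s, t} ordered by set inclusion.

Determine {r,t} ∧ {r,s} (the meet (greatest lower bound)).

{r}

Under ⊆, meet is intersection: {r,t} ∩ {r,s} = {r}.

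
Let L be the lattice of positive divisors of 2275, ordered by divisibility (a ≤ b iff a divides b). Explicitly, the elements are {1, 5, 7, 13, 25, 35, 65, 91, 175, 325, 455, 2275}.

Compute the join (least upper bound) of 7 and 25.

175

In the divisibility order, the join is the least common multiple: lcm(7, 25) = 175.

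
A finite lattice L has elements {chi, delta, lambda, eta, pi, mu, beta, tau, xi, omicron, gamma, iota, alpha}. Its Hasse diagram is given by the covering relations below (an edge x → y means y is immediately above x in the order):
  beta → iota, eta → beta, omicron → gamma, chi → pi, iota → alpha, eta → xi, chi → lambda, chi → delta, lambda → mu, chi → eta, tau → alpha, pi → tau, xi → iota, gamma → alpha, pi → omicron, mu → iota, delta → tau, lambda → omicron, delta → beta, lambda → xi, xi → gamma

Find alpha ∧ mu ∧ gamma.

Common lower bounds of {alpha, mu, gamma}: chi, lambda.
The greatest among these is lambda.

lambda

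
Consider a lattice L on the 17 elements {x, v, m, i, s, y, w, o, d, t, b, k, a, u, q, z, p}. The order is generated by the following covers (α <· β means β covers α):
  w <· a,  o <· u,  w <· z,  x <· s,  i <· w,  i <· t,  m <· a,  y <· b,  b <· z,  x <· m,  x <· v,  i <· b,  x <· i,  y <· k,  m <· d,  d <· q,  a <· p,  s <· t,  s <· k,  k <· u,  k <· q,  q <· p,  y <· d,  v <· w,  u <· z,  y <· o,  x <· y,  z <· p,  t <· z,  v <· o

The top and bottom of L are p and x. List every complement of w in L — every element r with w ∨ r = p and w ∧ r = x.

d, q

Need r with w ∨ r = p and w ∧ r = x.
Checking each element gives: d, q.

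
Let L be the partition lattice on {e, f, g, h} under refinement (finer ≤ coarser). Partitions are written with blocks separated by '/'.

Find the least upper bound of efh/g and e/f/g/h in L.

The join of efh/g and e/f/g/h merges any blocks that overlap across the partitions, giving efh/g.

efh/g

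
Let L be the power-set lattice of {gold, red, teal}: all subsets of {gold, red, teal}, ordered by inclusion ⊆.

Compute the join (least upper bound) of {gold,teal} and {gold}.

{gold,teal}

Under ⊆, join is union: {gold,teal} ∪ {gold} = {gold,teal}.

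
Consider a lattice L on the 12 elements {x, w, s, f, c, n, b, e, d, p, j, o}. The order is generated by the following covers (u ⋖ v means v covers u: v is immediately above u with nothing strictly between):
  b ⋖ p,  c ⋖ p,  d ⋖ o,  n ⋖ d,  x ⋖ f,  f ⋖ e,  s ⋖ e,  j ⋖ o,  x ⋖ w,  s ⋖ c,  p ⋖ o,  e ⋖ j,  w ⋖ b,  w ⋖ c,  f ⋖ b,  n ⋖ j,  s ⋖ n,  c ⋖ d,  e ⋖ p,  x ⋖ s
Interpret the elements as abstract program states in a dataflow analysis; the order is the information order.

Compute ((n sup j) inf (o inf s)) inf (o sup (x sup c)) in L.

n ∨ j = j
o ∧ s = s
j ∧ s = s
x ∨ c = c
o ∨ c = o
s ∧ o = s

s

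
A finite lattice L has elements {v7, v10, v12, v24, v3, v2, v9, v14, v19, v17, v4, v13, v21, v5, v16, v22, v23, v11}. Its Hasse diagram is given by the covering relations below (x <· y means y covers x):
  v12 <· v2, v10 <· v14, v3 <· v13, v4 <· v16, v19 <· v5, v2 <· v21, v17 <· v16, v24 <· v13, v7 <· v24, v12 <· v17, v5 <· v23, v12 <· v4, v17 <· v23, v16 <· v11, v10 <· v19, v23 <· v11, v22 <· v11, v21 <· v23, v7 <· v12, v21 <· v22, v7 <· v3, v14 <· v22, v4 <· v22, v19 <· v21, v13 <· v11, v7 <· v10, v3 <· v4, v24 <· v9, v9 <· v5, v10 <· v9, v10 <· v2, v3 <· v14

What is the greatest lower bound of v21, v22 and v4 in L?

Common lower bounds of {v21, v22, v4}: v12, v7.
The greatest among these is v12.

v12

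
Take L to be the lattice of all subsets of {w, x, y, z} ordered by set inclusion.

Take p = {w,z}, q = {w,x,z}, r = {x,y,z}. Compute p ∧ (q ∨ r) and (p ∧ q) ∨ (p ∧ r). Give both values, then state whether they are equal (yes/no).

q ∨ r = {w,x,y,z}, so p ∧ (q ∨ r) = {w,z} ∧ {w,x,y,z} = {w,z}.
p ∧ q = {w,z} and p ∧ r = {z}, so (p ∧ q) ∨ (p ∧ r) = {w,z} ∨ {z} = {w,z}.
Equal: yes.

{w,z}; {w,z}; yes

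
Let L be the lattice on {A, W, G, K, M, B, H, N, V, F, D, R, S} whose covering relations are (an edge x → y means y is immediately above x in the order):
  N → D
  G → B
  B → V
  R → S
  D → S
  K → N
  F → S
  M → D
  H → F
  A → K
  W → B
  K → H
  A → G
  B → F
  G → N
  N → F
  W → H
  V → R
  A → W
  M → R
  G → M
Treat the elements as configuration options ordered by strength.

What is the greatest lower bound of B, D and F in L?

G

Common lower bounds of {B, D, F}: A, G.
The greatest among these is G.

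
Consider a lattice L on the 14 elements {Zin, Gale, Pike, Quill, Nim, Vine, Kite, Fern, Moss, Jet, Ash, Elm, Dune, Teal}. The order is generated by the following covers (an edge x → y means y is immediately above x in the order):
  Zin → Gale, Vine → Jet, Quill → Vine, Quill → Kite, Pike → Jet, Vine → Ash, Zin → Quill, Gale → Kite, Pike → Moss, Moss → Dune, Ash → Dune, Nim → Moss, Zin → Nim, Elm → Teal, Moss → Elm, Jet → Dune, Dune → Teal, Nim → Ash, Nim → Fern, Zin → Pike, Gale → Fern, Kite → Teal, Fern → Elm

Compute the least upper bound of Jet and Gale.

Common upper bounds of {Jet, Gale}: Teal.
The least among these is Teal.

Teal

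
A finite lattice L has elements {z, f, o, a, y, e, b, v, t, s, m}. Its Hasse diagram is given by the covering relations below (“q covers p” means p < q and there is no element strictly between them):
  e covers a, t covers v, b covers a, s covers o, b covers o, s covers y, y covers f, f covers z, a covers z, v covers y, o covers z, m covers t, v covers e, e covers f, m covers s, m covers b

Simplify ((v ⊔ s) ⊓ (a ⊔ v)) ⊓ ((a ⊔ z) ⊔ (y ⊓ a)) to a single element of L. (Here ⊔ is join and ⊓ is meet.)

v ∨ s = m
a ∨ v = v
m ∧ v = v
a ∨ z = a
y ∧ a = z
a ∨ z = a
v ∧ a = a

a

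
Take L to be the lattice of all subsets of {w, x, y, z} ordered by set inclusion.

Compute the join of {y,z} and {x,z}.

{x,y,z}

Common upper bounds of {{y,z}, {x,z}}: {w,x,y,z}, {x,y,z}.
The least among these is {x,y,z}.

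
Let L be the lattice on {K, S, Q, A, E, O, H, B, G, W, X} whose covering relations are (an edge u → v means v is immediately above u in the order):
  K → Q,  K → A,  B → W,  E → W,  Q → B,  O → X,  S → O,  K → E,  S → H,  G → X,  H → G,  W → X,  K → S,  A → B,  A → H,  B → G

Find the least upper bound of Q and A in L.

B

Common upper bounds of {Q, A}: B, G, W, X.
The least among these is B.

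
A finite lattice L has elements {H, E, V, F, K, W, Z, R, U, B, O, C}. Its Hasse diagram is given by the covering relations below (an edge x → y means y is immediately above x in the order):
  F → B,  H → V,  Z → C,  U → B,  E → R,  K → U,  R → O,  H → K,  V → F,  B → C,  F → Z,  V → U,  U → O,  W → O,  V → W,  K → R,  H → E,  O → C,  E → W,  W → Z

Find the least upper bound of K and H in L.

K

Common upper bounds of {K, H}: B, C, K, O, R, U.
The least among these is K.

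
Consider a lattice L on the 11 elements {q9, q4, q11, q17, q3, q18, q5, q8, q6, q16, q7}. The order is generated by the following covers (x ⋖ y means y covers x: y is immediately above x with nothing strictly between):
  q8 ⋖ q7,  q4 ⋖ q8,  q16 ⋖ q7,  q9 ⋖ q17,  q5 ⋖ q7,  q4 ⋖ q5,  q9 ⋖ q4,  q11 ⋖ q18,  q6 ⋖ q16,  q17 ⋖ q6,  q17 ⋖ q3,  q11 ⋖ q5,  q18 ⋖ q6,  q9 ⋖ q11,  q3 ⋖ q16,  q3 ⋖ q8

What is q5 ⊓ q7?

Common lower bounds of {q5, q7}: q11, q4, q5, q9.
The greatest among these is q5.

q5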